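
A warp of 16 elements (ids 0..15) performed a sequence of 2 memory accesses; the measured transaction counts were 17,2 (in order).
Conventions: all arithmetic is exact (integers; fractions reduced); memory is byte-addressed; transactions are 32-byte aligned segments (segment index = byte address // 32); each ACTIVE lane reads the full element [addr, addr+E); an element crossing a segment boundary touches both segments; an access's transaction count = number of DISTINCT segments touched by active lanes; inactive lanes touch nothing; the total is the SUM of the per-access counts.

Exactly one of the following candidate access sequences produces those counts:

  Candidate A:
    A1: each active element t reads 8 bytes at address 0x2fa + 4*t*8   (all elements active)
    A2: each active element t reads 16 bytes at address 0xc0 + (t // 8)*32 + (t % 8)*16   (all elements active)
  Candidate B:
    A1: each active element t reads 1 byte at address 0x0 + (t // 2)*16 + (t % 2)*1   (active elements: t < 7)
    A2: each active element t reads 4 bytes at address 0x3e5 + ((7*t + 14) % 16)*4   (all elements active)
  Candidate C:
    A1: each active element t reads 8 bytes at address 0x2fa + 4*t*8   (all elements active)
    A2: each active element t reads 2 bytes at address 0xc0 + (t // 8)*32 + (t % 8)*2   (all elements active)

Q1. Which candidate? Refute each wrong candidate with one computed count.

A: A2 gives 5 transactions, not 2
B: A1 gives 2 transactions, not 17
C: all counts match (17,2)

Answer: C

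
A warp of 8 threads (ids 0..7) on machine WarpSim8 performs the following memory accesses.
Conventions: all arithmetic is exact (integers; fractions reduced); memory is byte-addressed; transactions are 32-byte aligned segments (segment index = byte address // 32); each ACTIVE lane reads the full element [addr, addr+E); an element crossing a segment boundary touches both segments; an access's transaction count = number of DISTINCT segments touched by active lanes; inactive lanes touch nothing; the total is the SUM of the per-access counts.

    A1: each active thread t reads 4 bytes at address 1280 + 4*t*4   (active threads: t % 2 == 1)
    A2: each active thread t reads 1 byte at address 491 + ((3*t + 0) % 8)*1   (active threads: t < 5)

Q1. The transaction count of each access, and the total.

A1: 4 transactions
A2: 1 transaction

Answer: 4,1; total 5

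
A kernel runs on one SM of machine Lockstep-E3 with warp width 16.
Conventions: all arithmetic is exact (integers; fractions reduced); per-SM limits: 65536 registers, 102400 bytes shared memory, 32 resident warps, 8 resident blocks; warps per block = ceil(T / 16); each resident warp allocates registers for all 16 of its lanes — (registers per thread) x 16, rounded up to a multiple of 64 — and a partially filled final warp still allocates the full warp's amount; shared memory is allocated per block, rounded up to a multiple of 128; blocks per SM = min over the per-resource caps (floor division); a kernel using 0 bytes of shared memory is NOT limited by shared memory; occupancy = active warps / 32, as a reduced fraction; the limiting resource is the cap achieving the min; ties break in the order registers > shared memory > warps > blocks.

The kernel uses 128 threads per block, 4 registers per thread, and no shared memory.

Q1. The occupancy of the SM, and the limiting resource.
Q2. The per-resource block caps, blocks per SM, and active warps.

Answer: occupancy 1, limited by warps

registers: 128 blocks
shared memory: no limit (kernel uses none)
warps: 4 blocks
blocks: 8 blocks

Answer: 4 blocks, 32 active warps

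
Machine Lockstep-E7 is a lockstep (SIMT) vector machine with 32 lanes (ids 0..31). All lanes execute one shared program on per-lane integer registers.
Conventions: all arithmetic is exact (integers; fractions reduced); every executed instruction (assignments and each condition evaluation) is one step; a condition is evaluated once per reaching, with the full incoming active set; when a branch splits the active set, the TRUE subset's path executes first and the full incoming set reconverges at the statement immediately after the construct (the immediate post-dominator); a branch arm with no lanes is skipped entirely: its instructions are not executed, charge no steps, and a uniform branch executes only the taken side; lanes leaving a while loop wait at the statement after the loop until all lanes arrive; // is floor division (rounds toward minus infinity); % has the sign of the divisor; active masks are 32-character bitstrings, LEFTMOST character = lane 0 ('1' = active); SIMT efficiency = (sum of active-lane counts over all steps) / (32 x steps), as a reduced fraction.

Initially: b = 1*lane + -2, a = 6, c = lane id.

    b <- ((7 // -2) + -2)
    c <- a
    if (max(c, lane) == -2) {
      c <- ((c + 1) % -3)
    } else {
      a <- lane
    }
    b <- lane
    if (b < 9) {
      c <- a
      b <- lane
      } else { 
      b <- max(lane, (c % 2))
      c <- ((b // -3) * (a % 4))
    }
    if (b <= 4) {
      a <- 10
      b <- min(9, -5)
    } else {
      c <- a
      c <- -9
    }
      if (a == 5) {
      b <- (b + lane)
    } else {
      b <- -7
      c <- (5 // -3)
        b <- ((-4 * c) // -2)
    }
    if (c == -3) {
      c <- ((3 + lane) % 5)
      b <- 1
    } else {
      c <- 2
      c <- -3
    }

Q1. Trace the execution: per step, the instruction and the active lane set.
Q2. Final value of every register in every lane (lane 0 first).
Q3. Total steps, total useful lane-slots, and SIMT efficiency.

step 0: b <- ((7 // -2) + -2)        11111111111111111111111111111111
step 1: c <- a                       11111111111111111111111111111111
step 2: eval (max(c, lane) == -2)    11111111111111111111111111111111
step 3: a <- lane                    11111111111111111111111111111111
step 4: b <- lane                    11111111111111111111111111111111
step 5: eval (b < 9)                 11111111111111111111111111111111
step 6: c <- a                       11111111100000000000000000000000
step 7: b <- lane                    11111111100000000000000000000000
step 8: b <- max(lane, (c % 2))      00000000011111111111111111111111
step 9: c <- ((b // -3) * (a % 4))   00000000011111111111111111111111
step 10: eval (b <= 4)                11111111111111111111111111111111
step 11: a <- 10                      11111000000000000000000000000000
step 12: b <- min(9, -5)              11111000000000000000000000000000
step 13: c <- a                       00000111111111111111111111111111
step 14: c <- -9                      00000111111111111111111111111111
step 15: eval (a == 5)                11111111111111111111111111111111
step 16: b <- (b + lane)              00000100000000000000000000000000
step 17: b <- -7                      11111011111111111111111111111111
step 18: c <- (5 // -3)               11111011111111111111111111111111
step 19: b <- ((-4 * c) // -2)        11111011111111111111111111111111
step 20: eval (c == -3)               11111111111111111111111111111111
step 21: c <- 2                       11111111111111111111111111111111
step 22: c <- -3                      11111111111111111111111111111111

Answer: 23 steps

b: -4,-4,-4,-4,-4,10,-4,-4,-4,-4,-4,-4,-4,-4,-4,-4,-4,-4,-4,-4,-4,-4,-4,-4,-4,-4,-4,-4,-4,-4,-4,-4
a: 10,10,10,10,10,5,6,7,8,9,10,11,12,13,14,15,16,17,18,19,20,21,22,23,24,25,26,27,28,29,30,31
c: -3,-3,-3,-3,-3,-3,-3,-3,-3,-3,-3,-3,-3,-3,-3,-3,-3,-3,-3,-3,-3,-3,-3,-3,-3,-3,-3,-3,-3,-3,-3,-3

steps = 23; useful = 574; efficiency = 574/736 = 287/368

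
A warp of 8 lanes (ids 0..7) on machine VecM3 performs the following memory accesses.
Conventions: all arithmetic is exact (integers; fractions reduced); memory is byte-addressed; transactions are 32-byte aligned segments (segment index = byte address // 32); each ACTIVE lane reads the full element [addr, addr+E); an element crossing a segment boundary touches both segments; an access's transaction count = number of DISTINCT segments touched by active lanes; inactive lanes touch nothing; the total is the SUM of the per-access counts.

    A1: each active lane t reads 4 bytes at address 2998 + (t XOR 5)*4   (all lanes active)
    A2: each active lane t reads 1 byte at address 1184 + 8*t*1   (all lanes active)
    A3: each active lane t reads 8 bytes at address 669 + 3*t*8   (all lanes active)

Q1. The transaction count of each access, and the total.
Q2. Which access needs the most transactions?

A1: 2 transactions
A2: 2 transactions
A3: 7 transactions

Answer: 2,2,7; total 11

Answer: A3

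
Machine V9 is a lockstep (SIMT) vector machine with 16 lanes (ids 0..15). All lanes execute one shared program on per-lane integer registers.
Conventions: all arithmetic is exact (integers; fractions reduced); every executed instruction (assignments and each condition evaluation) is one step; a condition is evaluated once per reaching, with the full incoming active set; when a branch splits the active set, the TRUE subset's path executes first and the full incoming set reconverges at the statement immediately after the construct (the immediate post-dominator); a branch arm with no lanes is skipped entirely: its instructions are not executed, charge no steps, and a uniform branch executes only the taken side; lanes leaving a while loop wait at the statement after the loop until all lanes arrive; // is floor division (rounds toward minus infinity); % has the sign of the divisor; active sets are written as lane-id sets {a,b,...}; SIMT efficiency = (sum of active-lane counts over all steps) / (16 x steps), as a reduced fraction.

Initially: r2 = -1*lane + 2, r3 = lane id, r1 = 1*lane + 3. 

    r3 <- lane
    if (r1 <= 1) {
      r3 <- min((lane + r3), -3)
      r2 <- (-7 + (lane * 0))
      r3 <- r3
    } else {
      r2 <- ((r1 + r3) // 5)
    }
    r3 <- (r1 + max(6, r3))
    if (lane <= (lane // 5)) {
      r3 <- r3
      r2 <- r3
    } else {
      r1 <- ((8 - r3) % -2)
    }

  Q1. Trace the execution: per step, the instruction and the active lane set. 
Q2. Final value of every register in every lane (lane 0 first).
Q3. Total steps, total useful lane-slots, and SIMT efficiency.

step 0: r3 <- lane                   {0,1,2,3,4,5,6,7,8,9,10,11,12,13,14,15}
step 1: eval (r1 <= 1)               {0,1,2,3,4,5,6,7,8,9,10,11,12,13,14,15}
step 2: r2 <- ((r1 + r3) // 5)       {0,1,2,3,4,5,6,7,8,9,10,11,12,13,14,15}
step 3: r3 <- (r1 + max(6, r3))      {0,1,2,3,4,5,6,7,8,9,10,11,12,13,14,15}
step 4: eval (lane <= (lane // 5))   {0,1,2,3,4,5,6,7,8,9,10,11,12,13,14,15}
step 5: r3 <- r3                     {0}
step 6: r2 <- r3                     {0}
step 7: r1 <- ((8 - r3) % -2)        {1,2,3,4,5,6,7,8,9,10,11,12,13,14,15}

Answer: 8 steps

r2: 9,1,1,1,2,2,3,3,3,4,4,5,5,5,6,6
r3: 9,10,11,12,13,14,15,17,19,21,23,25,27,29,31,33
r1: 3,0,-1,0,-1,0,-1,-1,-1,-1,-1,-1,-1,-1,-1,-1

steps = 8; useful = 97; efficiency = 97/128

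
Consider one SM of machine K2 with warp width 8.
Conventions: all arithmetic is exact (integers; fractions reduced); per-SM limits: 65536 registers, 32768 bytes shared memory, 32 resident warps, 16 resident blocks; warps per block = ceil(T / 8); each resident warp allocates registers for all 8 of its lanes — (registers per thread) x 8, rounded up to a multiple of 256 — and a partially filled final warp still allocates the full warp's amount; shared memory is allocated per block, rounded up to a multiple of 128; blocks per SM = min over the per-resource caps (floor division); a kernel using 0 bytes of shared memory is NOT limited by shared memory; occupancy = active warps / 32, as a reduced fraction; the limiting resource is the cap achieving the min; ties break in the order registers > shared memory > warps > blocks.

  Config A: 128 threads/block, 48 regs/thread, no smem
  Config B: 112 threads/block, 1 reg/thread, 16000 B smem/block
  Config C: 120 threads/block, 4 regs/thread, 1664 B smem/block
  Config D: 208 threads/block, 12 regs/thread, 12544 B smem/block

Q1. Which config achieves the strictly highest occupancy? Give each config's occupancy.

occupancies: A 1, B 7/8, C 15/16, D 13/16

Answer: A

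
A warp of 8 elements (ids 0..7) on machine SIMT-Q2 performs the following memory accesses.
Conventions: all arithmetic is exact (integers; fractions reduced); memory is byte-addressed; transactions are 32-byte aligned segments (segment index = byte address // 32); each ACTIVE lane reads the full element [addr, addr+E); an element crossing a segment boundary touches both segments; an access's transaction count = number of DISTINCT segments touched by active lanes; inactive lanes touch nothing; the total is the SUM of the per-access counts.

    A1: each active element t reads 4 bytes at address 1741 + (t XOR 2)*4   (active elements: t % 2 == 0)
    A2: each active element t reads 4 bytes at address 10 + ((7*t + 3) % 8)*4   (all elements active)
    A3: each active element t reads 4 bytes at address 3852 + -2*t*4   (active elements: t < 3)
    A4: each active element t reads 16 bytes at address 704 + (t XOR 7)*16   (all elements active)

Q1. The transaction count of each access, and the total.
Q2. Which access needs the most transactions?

A1: 2 transactions
A2: 2 transactions
A3: 2 transactions
A4: 4 transactions

Answer: 2,2,2,4; total 10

Answer: A4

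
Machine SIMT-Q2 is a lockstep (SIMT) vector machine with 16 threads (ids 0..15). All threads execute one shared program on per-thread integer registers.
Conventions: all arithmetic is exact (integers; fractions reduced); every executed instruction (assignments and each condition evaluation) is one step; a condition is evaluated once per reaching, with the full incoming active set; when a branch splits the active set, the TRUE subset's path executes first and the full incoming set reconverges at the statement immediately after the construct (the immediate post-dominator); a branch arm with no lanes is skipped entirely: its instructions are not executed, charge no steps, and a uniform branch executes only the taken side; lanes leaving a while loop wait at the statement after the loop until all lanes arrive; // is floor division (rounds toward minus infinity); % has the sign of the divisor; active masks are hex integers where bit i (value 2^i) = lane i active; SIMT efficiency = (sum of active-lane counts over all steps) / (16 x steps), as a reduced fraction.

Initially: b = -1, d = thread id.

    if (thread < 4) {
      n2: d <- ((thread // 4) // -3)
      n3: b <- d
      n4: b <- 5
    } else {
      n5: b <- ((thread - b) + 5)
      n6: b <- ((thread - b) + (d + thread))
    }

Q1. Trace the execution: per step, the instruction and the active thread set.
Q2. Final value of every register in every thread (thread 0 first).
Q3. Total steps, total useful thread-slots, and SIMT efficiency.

step 0: eval (thread < 4)            0xffff
step 1: d <- ((thread // 4) // -3)   0x000f
step 2: b <- d                       0x000f
step 3: b <- 5                       0x000f
step 4: b <- ((thread - b) + 5)      0xfff0
step 5: b <- ((thread - b) + (d + thread)) 0xfff0

Answer: 6 steps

b: 5,5,5,5,2,4,6,8,10,12,14,16,18,20,22,24
d: 0,0,0,0,4,5,6,7,8,9,10,11,12,13,14,15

steps = 6; useful = 52; efficiency = 52/96 = 13/24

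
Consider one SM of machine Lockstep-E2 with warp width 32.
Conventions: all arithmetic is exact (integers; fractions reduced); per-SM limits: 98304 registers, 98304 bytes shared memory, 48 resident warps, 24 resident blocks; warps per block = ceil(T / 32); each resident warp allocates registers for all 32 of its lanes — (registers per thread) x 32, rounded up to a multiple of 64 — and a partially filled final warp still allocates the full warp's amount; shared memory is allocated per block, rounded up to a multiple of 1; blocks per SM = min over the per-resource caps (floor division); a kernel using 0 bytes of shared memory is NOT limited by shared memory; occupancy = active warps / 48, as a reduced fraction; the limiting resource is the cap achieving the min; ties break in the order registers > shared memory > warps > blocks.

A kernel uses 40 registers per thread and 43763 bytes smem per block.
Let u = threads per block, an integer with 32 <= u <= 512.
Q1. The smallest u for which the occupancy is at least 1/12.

Answer: u = 33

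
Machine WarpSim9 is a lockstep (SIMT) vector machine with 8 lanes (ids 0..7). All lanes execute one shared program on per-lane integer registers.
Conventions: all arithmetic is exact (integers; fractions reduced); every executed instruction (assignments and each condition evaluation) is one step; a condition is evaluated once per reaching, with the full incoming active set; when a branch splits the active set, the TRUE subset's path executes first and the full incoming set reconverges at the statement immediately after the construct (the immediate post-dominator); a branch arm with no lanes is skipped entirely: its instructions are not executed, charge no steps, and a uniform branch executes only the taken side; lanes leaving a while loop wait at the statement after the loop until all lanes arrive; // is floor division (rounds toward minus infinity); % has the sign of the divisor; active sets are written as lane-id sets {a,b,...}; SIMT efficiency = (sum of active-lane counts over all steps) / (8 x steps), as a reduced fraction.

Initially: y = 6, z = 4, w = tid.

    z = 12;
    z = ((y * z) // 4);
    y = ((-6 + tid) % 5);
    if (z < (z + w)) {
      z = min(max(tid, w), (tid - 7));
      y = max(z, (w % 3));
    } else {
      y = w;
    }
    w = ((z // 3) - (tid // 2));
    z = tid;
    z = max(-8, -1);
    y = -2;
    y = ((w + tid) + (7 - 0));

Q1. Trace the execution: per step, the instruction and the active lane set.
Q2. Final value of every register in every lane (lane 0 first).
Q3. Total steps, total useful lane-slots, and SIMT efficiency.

step 0: z <- 12                      {0,1,2,3,4,5,6,7}
step 1: z <- ((y * z) // 4)          {0,1,2,3,4,5,6,7}
step 2: y <- ((-6 + tid) % 5)        {0,1,2,3,4,5,6,7}
step 3: eval (z < (z + w))           {0,1,2,3,4,5,6,7}
step 4: z <- min(max(tid, w), (tid - 7)) {1,2,3,4,5,6,7}
step 5: y <- max(z, (w % 3))         {1,2,3,4,5,6,7}
step 6: y <- w                       {0}
step 7: w <- ((z // 3) - (tid // 2)) {0,1,2,3,4,5,6,7}
step 8: z <- tid                     {0,1,2,3,4,5,6,7}
step 9: z <- max(-8, -1)             {0,1,2,3,4,5,6,7}
step 10: y <- -2                      {0,1,2,3,4,5,6,7}
step 11: y <- ((w + tid) + (7 - 0))   {0,1,2,3,4,5,6,7}

Answer: 12 steps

y: 13,6,6,7,8,9,9,11
z: -1,-1,-1,-1,-1,-1,-1,-1
w: 6,-2,-3,-3,-3,-3,-4,-3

steps = 12; useful = 87; efficiency = 87/96 = 29/32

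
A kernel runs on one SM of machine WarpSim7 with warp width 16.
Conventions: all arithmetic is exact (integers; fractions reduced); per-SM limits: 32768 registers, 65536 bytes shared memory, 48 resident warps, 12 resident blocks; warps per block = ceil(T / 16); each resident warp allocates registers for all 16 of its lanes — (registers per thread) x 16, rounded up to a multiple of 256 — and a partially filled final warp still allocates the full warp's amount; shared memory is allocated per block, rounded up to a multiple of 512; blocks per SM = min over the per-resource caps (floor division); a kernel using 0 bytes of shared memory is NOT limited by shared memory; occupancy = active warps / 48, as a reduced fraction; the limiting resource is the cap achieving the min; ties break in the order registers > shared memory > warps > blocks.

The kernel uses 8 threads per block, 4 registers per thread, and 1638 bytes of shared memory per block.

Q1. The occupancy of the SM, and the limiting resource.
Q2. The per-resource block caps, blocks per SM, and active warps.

Answer: occupancy 1/4, limited by blocks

registers: 128 blocks
shared memory: 32 blocks
warps: 48 blocks
blocks: 12 blocks

Answer: 12 blocks, 12 active warps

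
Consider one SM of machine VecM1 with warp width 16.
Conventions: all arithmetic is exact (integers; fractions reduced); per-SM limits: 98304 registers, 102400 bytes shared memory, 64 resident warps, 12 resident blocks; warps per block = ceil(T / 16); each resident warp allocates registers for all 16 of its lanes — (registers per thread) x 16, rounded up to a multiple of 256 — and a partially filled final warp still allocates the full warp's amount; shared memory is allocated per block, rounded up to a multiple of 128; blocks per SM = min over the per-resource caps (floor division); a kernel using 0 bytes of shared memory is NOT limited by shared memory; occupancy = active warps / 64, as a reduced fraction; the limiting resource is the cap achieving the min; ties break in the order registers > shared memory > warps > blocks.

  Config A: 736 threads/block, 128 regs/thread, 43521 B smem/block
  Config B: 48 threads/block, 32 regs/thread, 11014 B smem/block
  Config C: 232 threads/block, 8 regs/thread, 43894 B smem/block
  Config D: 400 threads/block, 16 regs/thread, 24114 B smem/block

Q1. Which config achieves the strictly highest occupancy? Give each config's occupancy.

occupancies: A 23/32, B 27/64, C 15/32, D 25/32

Answer: D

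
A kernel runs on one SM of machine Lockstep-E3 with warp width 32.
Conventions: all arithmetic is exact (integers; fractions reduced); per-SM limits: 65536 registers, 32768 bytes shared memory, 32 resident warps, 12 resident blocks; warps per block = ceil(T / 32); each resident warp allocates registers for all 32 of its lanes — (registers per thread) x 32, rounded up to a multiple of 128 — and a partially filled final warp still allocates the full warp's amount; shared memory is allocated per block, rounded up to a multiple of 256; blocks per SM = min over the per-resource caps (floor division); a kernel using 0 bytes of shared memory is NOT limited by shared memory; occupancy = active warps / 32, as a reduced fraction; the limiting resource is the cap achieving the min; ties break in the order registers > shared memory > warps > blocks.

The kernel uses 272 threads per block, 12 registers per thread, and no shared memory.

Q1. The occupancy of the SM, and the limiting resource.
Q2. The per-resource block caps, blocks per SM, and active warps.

Answer: occupancy 27/32, limited by warps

registers: 18 blocks
shared memory: no limit (kernel uses none)
warps: 3 blocks
blocks: 12 blocks

Answer: 3 blocks, 27 active warps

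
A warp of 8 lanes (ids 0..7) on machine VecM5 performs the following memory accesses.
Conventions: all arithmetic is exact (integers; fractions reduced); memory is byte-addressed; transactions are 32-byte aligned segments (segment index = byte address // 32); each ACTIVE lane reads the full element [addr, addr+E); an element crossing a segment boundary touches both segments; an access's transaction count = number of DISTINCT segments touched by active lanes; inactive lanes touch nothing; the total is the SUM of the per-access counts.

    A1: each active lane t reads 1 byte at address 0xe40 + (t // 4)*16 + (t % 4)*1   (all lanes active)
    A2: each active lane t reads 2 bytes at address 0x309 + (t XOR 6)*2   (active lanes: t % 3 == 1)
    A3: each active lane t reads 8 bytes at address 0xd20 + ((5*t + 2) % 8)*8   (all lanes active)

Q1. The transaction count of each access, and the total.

A1: 1 transaction
A2: 1 transaction
A3: 2 transactions

Answer: 1,1,2; total 4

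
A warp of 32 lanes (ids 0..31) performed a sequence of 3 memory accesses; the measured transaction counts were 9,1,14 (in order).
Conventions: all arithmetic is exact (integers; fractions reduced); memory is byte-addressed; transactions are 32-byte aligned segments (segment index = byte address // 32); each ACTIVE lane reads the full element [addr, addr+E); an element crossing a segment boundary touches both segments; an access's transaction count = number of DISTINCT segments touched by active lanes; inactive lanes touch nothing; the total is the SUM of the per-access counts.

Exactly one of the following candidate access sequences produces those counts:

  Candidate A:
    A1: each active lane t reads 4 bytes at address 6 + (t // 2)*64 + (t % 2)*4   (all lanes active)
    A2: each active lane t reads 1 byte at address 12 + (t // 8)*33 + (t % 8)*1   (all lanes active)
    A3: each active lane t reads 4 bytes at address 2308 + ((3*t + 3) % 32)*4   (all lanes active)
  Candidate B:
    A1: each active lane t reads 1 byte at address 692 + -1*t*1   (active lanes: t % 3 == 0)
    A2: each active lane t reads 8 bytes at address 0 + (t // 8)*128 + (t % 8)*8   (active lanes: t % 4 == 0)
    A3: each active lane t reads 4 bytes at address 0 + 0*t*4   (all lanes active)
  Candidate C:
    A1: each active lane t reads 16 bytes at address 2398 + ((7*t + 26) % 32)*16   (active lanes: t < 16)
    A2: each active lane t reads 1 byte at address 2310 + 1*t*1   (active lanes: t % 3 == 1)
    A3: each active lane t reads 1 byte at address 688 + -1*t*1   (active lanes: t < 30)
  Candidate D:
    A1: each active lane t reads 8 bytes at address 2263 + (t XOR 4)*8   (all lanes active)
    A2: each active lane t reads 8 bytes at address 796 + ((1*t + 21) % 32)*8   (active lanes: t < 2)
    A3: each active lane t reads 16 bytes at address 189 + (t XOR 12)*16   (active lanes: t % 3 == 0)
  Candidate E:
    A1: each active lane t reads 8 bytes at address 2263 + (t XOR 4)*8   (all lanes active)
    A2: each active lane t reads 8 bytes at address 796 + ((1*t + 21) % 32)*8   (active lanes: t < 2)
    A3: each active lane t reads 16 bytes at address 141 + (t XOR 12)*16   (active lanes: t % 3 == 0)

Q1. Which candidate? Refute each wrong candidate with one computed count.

A: A1 gives 16 transactions, not 9
B: A1 gives 2 transactions, not 9
C: A1 gives 16 transactions, not 9
D: A3 gives 15 transactions, not 14
E: all counts match (9,1,14)

Answer: E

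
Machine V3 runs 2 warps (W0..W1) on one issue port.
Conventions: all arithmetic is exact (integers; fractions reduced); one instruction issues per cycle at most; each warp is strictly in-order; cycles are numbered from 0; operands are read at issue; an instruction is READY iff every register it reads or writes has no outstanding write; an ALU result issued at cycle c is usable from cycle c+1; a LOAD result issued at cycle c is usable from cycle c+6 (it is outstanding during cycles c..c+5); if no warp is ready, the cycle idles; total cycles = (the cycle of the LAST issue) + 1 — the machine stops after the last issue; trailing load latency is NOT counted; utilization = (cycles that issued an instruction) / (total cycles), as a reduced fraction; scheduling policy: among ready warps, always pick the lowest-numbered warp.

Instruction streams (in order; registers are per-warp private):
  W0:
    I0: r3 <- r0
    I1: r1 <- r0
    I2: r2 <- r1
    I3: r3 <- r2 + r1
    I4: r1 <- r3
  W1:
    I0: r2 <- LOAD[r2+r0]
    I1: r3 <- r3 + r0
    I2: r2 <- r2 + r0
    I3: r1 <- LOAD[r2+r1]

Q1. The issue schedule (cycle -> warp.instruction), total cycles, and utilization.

cycle 0: W0.I0
cycle 1: W0.I1
cycle 2: W0.I2
cycle 3: W0.I3
cycle 4: W0.I4
cycle 5: W1.I0
cycle 6: W1.I1
cycle 7: idle
cycle 8: idle
cycle 9: idle
cycle 10: idle
cycle 11: W1.I2
cycle 12: W1.I3

Answer: 13 cycles, utilization 9/13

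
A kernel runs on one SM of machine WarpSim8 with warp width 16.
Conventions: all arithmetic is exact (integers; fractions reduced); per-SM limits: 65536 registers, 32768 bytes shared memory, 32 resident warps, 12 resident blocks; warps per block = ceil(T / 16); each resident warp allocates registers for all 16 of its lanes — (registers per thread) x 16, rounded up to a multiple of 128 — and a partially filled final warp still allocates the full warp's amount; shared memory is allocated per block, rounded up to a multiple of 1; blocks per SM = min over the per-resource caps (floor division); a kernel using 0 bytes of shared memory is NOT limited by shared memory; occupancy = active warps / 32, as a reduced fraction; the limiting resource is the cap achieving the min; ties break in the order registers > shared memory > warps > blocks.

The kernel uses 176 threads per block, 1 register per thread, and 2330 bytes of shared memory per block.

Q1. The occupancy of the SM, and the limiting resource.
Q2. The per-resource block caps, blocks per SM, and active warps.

Answer: occupancy 11/16, limited by warps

registers: 46 blocks
shared memory: 14 blocks
warps: 2 blocks
blocks: 12 blocks

Answer: 2 blocks, 22 active warps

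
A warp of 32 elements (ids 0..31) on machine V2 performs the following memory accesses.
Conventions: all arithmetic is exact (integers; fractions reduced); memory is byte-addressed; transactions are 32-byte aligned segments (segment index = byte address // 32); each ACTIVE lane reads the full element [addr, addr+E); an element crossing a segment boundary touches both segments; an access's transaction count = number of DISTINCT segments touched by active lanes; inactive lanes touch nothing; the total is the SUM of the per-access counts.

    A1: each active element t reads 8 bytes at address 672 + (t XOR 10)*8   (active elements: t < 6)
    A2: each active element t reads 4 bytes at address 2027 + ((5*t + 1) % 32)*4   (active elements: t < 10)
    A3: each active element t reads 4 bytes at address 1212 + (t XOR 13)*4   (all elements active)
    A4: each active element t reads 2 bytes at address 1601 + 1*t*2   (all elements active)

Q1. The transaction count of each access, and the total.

A1: 2 transactions
A2: 5 transactions
A3: 5 transactions
A4: 3 transactions

Answer: 2,5,5,3; total 15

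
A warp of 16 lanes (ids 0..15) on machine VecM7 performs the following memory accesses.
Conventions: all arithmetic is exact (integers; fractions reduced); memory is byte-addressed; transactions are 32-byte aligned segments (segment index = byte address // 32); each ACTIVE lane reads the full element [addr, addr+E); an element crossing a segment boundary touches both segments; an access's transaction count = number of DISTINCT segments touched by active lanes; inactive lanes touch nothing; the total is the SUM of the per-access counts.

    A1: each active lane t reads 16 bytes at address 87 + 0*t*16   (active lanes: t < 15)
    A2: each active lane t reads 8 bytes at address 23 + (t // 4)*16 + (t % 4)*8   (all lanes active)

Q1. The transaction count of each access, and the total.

A1: 2 transactions
A2: 4 transactions

Answer: 2,4; total 6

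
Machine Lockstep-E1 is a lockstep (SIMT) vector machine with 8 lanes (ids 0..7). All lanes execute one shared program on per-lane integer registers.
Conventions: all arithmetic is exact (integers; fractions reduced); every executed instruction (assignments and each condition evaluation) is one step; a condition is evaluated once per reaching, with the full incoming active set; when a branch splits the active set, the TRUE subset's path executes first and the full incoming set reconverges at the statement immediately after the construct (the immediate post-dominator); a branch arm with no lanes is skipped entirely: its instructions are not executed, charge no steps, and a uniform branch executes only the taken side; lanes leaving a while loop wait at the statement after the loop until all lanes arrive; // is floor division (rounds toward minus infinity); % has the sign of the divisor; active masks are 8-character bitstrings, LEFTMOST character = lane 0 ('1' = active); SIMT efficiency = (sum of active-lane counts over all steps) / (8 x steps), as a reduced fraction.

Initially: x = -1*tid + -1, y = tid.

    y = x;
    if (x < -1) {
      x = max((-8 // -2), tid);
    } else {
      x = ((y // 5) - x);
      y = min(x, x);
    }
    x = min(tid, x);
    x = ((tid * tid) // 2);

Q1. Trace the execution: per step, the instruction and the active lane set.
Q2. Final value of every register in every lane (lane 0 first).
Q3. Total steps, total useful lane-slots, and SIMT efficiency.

step 0: y <- x                       11111111
step 1: eval (x < -1)                11111111
step 2: x <- max((-8 // -2), tid)    01111111
step 3: x <- ((y // 5) - x)          10000000
step 4: y <- min(x, x)               10000000
step 5: x <- min(tid, x)             11111111
step 6: x <- ((tid * tid) // 2)      11111111

Answer: 7 steps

x: 0,0,2,4,8,12,18,24
y: 0,-2,-3,-4,-5,-6,-7,-8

steps = 7; useful = 41; efficiency = 41/56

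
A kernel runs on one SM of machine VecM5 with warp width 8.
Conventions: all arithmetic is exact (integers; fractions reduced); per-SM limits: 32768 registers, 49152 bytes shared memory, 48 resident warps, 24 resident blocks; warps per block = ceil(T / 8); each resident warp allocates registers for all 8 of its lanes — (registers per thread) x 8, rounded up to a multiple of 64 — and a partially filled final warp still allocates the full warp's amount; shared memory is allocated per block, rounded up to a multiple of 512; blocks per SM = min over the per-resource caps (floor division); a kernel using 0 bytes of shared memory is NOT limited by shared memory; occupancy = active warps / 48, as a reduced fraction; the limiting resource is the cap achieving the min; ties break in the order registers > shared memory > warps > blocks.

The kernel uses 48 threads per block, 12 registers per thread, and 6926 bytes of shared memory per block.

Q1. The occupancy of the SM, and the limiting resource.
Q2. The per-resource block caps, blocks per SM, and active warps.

Answer: occupancy 3/4, limited by shared memory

registers: 42 blocks
shared memory: 6 blocks
warps: 8 blocks
blocks: 24 blocks

Answer: 6 blocks, 36 active warps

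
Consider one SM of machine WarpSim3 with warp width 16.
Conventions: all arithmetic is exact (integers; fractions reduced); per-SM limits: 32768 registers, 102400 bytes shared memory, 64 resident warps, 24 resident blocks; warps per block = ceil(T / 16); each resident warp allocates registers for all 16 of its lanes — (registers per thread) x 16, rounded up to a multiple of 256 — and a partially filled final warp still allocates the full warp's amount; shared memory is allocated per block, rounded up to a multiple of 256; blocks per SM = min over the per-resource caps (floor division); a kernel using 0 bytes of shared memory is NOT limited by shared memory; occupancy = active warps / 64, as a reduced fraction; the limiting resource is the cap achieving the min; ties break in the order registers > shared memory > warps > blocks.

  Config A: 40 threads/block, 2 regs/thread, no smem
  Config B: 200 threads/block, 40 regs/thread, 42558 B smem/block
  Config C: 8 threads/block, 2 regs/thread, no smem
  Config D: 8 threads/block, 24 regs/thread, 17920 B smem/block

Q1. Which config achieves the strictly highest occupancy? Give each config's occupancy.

occupancies: A 63/64, B 13/32, C 3/8, D 5/64

Answer: A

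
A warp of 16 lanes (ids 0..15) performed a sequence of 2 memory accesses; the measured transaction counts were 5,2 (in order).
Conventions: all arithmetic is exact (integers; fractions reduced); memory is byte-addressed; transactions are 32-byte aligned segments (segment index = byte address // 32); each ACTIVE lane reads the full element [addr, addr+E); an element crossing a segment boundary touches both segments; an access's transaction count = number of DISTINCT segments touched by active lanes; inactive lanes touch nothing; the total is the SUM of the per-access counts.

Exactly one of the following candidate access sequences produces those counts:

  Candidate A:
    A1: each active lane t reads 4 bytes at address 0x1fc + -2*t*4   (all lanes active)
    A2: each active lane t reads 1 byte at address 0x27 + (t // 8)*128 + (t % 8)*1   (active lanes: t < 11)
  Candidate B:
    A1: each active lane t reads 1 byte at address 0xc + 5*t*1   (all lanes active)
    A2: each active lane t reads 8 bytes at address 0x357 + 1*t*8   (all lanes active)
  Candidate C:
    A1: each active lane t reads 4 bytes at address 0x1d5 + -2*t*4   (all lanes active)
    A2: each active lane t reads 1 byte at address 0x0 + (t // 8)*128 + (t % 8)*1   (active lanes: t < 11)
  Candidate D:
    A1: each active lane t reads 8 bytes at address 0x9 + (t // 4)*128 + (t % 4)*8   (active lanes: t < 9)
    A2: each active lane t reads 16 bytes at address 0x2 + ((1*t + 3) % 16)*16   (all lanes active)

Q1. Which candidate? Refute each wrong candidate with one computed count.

A: A1 gives 4 transactions, not 5
B: A1 gives 3 transactions, not 5
D: A2 gives 9 transactions, not 2
C: all counts match (5,2)

Answer: C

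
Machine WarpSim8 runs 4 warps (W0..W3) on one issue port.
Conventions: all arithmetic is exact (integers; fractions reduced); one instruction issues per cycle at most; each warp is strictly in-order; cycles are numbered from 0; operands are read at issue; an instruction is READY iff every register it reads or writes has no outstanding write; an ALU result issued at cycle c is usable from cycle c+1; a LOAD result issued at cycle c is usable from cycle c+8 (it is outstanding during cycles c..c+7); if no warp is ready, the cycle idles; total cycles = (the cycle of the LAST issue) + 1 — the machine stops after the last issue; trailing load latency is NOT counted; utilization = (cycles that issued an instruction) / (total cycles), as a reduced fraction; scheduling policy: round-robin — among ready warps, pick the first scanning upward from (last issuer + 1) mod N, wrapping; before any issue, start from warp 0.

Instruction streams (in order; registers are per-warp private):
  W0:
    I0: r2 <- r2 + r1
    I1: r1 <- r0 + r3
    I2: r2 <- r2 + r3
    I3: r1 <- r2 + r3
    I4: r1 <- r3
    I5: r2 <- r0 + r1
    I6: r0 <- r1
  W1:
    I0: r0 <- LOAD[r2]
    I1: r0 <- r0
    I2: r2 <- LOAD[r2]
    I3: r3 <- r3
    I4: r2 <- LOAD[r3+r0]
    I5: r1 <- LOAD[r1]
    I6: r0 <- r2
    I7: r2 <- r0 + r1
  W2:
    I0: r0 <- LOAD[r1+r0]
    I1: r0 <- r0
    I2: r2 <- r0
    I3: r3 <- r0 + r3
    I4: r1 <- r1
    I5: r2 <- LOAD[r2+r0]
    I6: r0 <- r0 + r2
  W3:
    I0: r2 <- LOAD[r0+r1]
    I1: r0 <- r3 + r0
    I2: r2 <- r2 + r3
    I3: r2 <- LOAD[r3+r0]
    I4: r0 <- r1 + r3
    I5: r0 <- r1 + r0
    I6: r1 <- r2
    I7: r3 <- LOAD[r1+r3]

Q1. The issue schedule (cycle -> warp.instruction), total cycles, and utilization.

cycle 0: W0.I0
cycle 1: W1.I0
cycle 2: W2.I0
cycle 3: W3.I0
cycle 4: W0.I1
cycle 5: W3.I1
cycle 6: W0.I2
cycle 7: W0.I3
cycle 8: W0.I4
cycle 9: W1.I1
cycle 10: W2.I1
cycle 11: W3.I2
cycle 12: W0.I5
cycle 13: W1.I2
cycle 14: W2.I2
cycle 15: W3.I3
cycle 16: W0.I6
cycle 17: W1.I3
cycle 18: W2.I3
cycle 19: W3.I4
cycle 20: W2.I4
cycle 21: W3.I5
cycle 22: W1.I4
cycle 23: W2.I5
cycle 24: W3.I6
cycle 25: W1.I5
cycle 26: W3.I7
cycle 27: idle
cycle 28: idle
cycle 29: idle
cycle 30: W1.I6
cycle 31: W2.I6
cycle 32: idle
cycle 33: W1.I7

Answer: 34 cycles, utilization 15/17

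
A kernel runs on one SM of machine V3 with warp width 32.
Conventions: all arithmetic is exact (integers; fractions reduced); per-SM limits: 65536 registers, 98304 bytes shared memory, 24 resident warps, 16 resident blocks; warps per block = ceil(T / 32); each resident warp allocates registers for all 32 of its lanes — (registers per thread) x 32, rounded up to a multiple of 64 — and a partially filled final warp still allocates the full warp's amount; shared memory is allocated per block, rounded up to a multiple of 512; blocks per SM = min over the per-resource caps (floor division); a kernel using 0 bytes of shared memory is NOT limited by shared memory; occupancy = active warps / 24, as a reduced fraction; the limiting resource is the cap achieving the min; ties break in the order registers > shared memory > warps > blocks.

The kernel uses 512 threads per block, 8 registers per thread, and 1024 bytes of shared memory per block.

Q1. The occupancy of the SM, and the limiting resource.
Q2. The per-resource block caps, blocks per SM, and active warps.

Answer: occupancy 2/3, limited by warps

registers: 16 blocks
shared memory: 96 blocks
warps: 1 block
blocks: 16 blocks

Answer: 1 block, 16 active warps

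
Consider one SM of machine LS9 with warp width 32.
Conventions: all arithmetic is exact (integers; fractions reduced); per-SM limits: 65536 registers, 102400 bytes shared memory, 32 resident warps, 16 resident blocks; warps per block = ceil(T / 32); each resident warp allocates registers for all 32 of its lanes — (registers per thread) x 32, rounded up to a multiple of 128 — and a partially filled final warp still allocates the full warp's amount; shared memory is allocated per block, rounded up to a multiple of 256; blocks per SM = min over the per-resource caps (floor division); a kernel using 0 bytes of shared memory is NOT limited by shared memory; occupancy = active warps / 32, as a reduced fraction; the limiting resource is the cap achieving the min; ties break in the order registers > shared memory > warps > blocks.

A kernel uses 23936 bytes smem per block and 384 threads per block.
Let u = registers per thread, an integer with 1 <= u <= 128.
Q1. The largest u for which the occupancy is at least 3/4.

Answer: u = 84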